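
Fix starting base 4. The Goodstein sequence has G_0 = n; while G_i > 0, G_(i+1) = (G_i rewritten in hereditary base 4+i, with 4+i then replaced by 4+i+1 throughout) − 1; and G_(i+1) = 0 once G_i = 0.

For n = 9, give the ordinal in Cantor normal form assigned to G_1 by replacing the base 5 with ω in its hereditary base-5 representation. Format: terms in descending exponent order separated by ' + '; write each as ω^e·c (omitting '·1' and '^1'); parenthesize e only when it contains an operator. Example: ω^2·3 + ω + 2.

ω·2

base 4: 9 = 2·4 + 1; at 5: 2·5 + 1 = 11; next = 10
base 5: 10 = 2·5; at 6: 2·6 = 12; next = 11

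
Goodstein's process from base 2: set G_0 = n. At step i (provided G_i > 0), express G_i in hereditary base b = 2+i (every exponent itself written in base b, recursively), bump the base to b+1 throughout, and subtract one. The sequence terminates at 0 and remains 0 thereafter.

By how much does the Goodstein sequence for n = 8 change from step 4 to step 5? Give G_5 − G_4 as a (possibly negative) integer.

1553800

8 —HB2→ 2^(2 + 1) —bump→ 3^(3 + 1) = 81 —(−1)→ 80
80 —HB3→ 2·3^3 + 2·3^2 + 2·3 + 2 —bump→ 2·4^4 + 2·4^2 + 2·4 + 2 = 554 —(−1)→ 553
553 —HB4→ 2·4^4 + 2·4^2 + 2·4 + 1 —bump→ 2·5^5 + 2·5^2 + 2·5 + 1 = 6311 —(−1)→ 6310
6310 —HB5→ 2·5^5 + 2·5^2 + 2·5 —bump→ 2·6^6 + 2·6^2 + 2·6 = 93396 —(−1)→ 93395
93395 —HB6→ 2·6^6 + 2·6^2 + 6 + 5 —bump→ 2·7^7 + 2·7^2 + 7 + 5 = 1647196 —(−1)→ 1647195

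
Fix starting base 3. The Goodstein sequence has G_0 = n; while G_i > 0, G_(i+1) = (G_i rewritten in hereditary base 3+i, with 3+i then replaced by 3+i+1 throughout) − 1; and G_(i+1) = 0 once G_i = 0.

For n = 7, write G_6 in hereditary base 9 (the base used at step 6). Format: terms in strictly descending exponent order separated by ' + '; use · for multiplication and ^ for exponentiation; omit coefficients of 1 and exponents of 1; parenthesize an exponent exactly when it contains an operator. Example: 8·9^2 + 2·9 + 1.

[0] 7 ≡ 2·3 + 1 (base 3). Lift 4: 9. −1: 8.
[1] 8 ≡ 2·4 (base 4). Lift 5: 10. −1: 9.
[2] 9 ≡ 5 + 4 (base 5). Lift 6: 10. −1: 9.
[3] 9 ≡ 6 + 3 (base 6). Lift 7: 10. −1: 9.
[4] 9 ≡ 7 + 2 (base 7). Lift 8: 10. −1: 9.
[5] 9 ≡ 8 + 1 (base 8). Lift 9: 10. −1: 9.
[6] 9 ≡ 9 (base 9). Lift 10: 10. −1: 9.

9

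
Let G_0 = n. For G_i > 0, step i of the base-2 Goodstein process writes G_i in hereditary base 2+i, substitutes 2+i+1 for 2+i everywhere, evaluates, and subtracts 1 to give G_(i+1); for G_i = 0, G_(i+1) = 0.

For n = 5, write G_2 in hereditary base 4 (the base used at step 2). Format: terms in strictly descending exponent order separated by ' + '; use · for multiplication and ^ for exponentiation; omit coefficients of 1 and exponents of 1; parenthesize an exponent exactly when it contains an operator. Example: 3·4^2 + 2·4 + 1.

5 —HB2→ 2^2 + 1 —bump→ 3^3 + 1 = 28 —(−1)→ 27
27 —HB3→ 3^3 —bump→ 4^4 = 256 —(−1)→ 255
255 —HB4→ 3·4^3 + 3·4^2 + 3·4 + 3 —bump→ 3·5^3 + 3·5^2 + 3·5 + 3 = 468 —(−1)→ 467

3·4^3 + 3·4^2 + 3·4 + 3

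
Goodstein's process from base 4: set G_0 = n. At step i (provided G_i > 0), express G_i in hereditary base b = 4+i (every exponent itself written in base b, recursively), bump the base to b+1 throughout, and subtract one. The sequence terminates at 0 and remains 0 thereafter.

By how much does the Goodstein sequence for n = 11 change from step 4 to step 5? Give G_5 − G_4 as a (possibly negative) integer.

[0] 11 ≡ 2·4 + 3 (base 4). Lift 5: 13. −1: 12.
[1] 12 ≡ 2·5 + 2 (base 5). Lift 6: 14. −1: 13.
[2] 13 ≡ 2·6 + 1 (base 6). Lift 7: 15. −1: 14.
[3] 14 ≡ 2·7 (base 7). Lift 8: 16. −1: 15.
[4] 15 ≡ 8 + 7 (base 8). Lift 9: 16. −1: 15.

0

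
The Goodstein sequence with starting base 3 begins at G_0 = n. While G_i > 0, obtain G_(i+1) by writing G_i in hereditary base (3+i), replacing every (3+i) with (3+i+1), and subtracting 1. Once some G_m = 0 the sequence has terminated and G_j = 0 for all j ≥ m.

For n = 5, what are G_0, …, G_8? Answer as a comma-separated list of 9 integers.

(0) 5|_3 = 3 + 2 ↦ 4 + 2|_4 = 6 ⇒ 5
(1) 5|_4 = 4 + 1 ↦ 5 + 1|_5 = 6 ⇒ 5
(2) 5|_5 = 5 ↦ 6|_6 = 6 ⇒ 5
(3) 5|_6 = 5 ↦ 5|_7 = 5 ⇒ 4
(4) 4|_7 = 4 ↦ 4|_8 = 4 ⇒ 3
(5) 3|_8 = 3 ↦ 3|_9 = 3 ⇒ 2
(6) 2|_9 = 2 ↦ 2|_10 = 2 ⇒ 1
(7) 1|_10 = 1 ↦ 1|_11 = 1 ⇒ 0

5, 5, 5, 5, 4, 3, 2, 1, 0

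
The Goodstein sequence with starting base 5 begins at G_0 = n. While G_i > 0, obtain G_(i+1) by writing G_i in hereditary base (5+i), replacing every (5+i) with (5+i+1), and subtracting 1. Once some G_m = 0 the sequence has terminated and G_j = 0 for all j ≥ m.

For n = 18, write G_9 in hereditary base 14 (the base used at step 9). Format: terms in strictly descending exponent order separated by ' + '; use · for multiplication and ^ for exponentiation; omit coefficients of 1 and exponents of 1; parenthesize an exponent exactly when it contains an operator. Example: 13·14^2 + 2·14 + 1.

base 5: 18 = 3·5 + 3; at 6: 3·6 + 3 = 21; next = 20
base 6: 20 = 3·6 + 2; at 7: 3·7 + 2 = 23; next = 22
base 7: 22 = 3·7 + 1; at 8: 3·8 + 1 = 25; next = 24
base 8: 24 = 3·8; at 9: 3·9 = 27; next = 26
base 9: 26 = 2·9 + 8; at 10: 2·10 + 8 = 28; next = 27
base 10: 27 = 2·10 + 7; at 11: 2·11 + 7 = 29; next = 28
base 11: 28 = 2·11 + 6; at 12: 2·12 + 6 = 30; next = 29
base 12: 29 = 2·12 + 5; at 13: 2·13 + 5 = 31; next = 30
base 13: 30 = 2·13 + 4; at 14: 2·14 + 4 = 32; next = 31

2·14 + 3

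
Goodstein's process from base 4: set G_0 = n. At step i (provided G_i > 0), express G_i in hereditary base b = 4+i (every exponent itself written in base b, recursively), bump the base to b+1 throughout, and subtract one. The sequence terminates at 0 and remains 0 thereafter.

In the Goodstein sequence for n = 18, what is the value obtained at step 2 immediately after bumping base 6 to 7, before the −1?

49

step 0: 18 = 4^2 + 2; sub 5 for 4: 5^2 + 2; = 27; G_1 = 27−1 = 26
step 1: 26 = 5^2 + 1; sub 6 for 5: 6^2 + 1; = 37; G_2 = 37−1 = 36
step 2: 36 = 6^2; sub 7 for 6: 7^2; = 49; G_3 = 49−1 = 48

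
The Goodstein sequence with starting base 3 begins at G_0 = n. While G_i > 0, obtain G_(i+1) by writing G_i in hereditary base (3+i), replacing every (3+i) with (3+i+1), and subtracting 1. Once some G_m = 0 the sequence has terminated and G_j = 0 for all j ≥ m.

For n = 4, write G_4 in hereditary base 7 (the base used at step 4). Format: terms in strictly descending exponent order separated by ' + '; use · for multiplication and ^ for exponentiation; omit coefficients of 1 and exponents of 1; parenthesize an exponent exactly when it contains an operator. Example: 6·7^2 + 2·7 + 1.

step 0: 4 = 3 + 1; sub 4 for 3: 4 + 1; = 5; G_1 = 5−1 = 4
step 1: 4 = 4; sub 5 for 4: 5; = 5; G_2 = 5−1 = 4
step 2: 4 = 4; sub 6 for 5: 4; = 4; G_3 = 4−1 = 3
step 3: 3 = 3; sub 7 for 6: 3; = 3; G_4 = 3−1 = 2
step 4: 2 = 2; sub 8 for 7: 2; = 2; G_5 = 2−1 = 1

2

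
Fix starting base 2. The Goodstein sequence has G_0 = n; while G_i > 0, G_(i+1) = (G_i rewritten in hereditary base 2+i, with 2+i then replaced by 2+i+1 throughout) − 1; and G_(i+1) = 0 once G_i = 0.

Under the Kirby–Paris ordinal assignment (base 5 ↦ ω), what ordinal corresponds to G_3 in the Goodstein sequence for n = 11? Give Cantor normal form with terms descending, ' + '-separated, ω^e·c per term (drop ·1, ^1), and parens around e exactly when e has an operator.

ω^(ω + 1) + 2

i=0: 11 = 2^(2 + 1) + 2 + 1 (b=2); 2→3: 3^(3 + 1) + 3 + 1 = 85; 85−1 = 84
i=1: 84 = 3^(3 + 1) + 3 (b=3); 3→4: 4^(4 + 1) + 4 = 1028; 1028−1 = 1027
i=2: 1027 = 4^(4 + 1) + 3 (b=4); 4→5: 5^(5 + 1) + 3 = 15628; 15628−1 = 15627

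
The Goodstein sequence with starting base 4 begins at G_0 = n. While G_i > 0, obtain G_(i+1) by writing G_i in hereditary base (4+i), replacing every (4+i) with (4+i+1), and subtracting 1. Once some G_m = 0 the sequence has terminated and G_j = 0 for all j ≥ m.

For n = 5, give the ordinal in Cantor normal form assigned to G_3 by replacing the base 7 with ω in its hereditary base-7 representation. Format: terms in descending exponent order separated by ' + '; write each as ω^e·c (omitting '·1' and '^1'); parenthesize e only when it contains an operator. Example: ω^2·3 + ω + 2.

(0) 5|_4 = 4 + 1 ↦ 5 + 1|_5 = 6 ⇒ 5
(1) 5|_5 = 5 ↦ 6|_6 = 6 ⇒ 5
(2) 5|_6 = 5 ↦ 5|_7 = 5 ⇒ 4
(3) 4|_7 = 4 ↦ 4|_8 = 4 ⇒ 3

4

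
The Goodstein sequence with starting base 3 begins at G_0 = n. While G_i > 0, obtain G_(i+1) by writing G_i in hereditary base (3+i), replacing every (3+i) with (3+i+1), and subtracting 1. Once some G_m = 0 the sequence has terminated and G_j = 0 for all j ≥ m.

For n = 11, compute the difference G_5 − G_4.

11 —HB3→ 3^2 + 2 —bump→ 4^2 + 2 = 18 —(−1)→ 17
17 —HB4→ 4^2 + 1 —bump→ 5^2 + 1 = 26 —(−1)→ 25
25 —HB5→ 5^2 —bump→ 6^2 = 36 —(−1)→ 35
35 —HB6→ 5·6 + 5 —bump→ 5·7 + 5 = 40 —(−1)→ 39
39 —HB7→ 5·7 + 4 —bump→ 5·8 + 4 = 44 —(−1)→ 43

4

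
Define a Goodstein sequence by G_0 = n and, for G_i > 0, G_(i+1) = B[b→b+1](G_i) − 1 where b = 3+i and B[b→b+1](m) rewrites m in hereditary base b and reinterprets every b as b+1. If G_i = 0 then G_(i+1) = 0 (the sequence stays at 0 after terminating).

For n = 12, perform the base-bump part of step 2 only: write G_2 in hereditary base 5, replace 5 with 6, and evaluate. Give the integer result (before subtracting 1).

38

G_0 = 12. HB_3(12) = 3^2 + 3. Bump = 20. G_1 = 19.
G_1 = 19. HB_4(19) = 4^2 + 3. Bump = 28. G_2 = 27.
G_2 = 27. HB_5(27) = 5^2 + 2. Bump = 38. G_3 = 37.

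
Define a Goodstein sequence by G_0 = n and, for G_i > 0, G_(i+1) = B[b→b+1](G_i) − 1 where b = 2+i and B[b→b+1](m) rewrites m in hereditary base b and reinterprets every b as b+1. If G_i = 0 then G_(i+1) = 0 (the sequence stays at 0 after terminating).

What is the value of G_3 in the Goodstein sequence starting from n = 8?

step 0: 8 = 2^(2 + 1); sub 3 for 2: 3^(3 + 1); = 81; G_1 = 81−1 = 80
step 1: 80 = 2·3^3 + 2·3^2 + 2·3 + 2; sub 4 for 3: 2·4^4 + 2·4^2 + 2·4 + 2; = 554; G_2 = 554−1 = 553
step 2: 553 = 2·4^4 + 2·4^2 + 2·4 + 1; sub 5 for 4: 2·5^5 + 2·5^2 + 2·5 + 1; = 6311; G_3 = 6311−1 = 6310
step 3: 6310 = 2·5^5 + 2·5^2 + 2·5; sub 6 for 5: 2·6^6 + 2·6^2 + 2·6; = 93396; G_4 = 93396−1 = 93395

6310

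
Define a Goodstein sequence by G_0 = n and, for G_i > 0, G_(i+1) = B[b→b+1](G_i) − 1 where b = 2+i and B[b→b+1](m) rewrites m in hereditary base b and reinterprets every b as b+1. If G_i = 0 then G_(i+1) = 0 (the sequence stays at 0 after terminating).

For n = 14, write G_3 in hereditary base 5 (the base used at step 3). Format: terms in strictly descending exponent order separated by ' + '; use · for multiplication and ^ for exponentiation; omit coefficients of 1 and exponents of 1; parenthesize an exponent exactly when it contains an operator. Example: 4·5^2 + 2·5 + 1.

5^(5 + 1) + 5^5

step 0: 14 = 2^(2 + 1) + 2^2 + 2; sub 3 for 2: 3^(3 + 1) + 3^3 + 3; = 111; G_1 = 111−1 = 110
step 1: 110 = 3^(3 + 1) + 3^3 + 2; sub 4 for 3: 4^(4 + 1) + 4^4 + 2; = 1282; G_2 = 1282−1 = 1281
step 2: 1281 = 4^(4 + 1) + 4^4 + 1; sub 5 for 4: 5^(5 + 1) + 5^5 + 1; = 18751; G_3 = 18751−1 = 18750
step 3: 18750 = 5^(5 + 1) + 5^5; sub 6 for 5: 6^(6 + 1) + 6^6; = 326592; G_4 = 326592−1 = 326591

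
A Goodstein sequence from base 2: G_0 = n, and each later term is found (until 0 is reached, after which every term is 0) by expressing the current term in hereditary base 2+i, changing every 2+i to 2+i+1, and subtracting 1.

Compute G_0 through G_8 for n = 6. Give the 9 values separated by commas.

(0) 6|_2 = 2^2 + 2 ↦ 3^3 + 3|_3 = 30 ⇒ 29
(1) 29|_3 = 3^3 + 2 ↦ 4^4 + 2|_4 = 258 ⇒ 257
(2) 257|_4 = 4^4 + 1 ↦ 5^5 + 1|_5 = 3126 ⇒ 3125
(3) 3125|_5 = 5^5 ↦ 6^6|_6 = 46656 ⇒ 46655
(4) 46655|_6 = 5·6^5 + 5·6^4 + 5·6^3 + 5·6^2 + 5·6 + 5 ↦ 5·7^5 + 5·7^4 + 5·7^3 + 5·7^2 + 5·7 + 5|_7 = 98040 ⇒ 98039
(5) 98039|_7 = 5·7^5 + 5·7^4 + 5·7^3 + 5·7^2 + 5·7 + 4 ↦ 5·8^5 + 5·8^4 + 5·8^3 + 5·8^2 + 5·8 + 4|_8 = 187244 ⇒ 187243
(6) 187243|_8 = 5·8^5 + 5·8^4 + 5·8^3 + 5·8^2 + 5·8 + 3 ↦ 5·9^5 + 5·9^4 + 5·9^3 + 5·9^2 + 5·9 + 3|_9 = 332148 ⇒ 332147
(7) 332147|_9 = 5·9^5 + 5·9^4 + 5·9^3 + 5·9^2 + 5·9 + 2 ↦ 5·10^5 + 5·10^4 + 5·10^3 + 5·10^2 + 5·10 + 2|_10 = 555552 ⇒ 555551

6, 29, 257, 3125, 46655, 98039, 187243, 332147, 555551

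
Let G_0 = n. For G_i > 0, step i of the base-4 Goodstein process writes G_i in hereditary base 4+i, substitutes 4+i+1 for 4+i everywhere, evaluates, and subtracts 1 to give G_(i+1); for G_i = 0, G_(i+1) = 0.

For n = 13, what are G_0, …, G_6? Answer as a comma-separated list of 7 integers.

13 —HB4→ 3·4 + 1 —bump→ 3·5 + 1 = 16 —(−1)→ 15
15 —HB5→ 3·5 —bump→ 3·6 = 18 —(−1)→ 17
17 —HB6→ 2·6 + 5 —bump→ 2·7 + 5 = 19 —(−1)→ 18
18 —HB7→ 2·7 + 4 —bump→ 2·8 + 4 = 20 —(−1)→ 19
19 —HB8→ 2·8 + 3 —bump→ 2·9 + 3 = 21 —(−1)→ 20
20 —HB9→ 2·9 + 2 —bump→ 2·10 + 2 = 22 —(−1)→ 21

13, 15, 17, 18, 19, 20, 21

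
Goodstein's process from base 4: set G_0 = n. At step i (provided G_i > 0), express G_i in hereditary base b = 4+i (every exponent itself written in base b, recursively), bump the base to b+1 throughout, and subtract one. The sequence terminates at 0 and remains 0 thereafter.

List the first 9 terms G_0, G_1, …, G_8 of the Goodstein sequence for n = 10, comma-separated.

i=0: 10 = 2·4 + 2 (b=4); 4→5: 2·5 + 2 = 12; 12−1 = 11
i=1: 11 = 2·5 + 1 (b=5); 5→6: 2·6 + 1 = 13; 13−1 = 12
i=2: 12 = 2·6 (b=6); 6→7: 2·7 = 14; 14−1 = 13
i=3: 13 = 7 + 6 (b=7); 7→8: 8 + 6 = 14; 14−1 = 13
i=4: 13 = 8 + 5 (b=8); 8→9: 9 + 5 = 14; 14−1 = 13
i=5: 13 = 9 + 4 (b=9); 9→10: 10 + 4 = 14; 14−1 = 13
i=6: 13 = 10 + 3 (b=10); 10→11: 11 + 3 = 14; 14−1 = 13
i=7: 13 = 11 + 2 (b=11); 11→12: 12 + 2 = 14; 14−1 = 13

10, 11, 12, 13, 13, 13, 13, 13, 13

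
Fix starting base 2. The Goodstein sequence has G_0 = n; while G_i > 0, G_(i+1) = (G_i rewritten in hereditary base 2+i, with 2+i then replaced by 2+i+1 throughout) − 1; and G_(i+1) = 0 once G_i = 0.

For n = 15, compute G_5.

6588344

[0] 15 ≡ 2^(2 + 1) + 2^2 + 2 + 1 (base 2). Lift 3: 112. −1: 111.
[1] 111 ≡ 3^(3 + 1) + 3^3 + 3 (base 3). Lift 4: 1284. −1: 1283.
[2] 1283 ≡ 4^(4 + 1) + 4^4 + 3 (base 4). Lift 5: 18753. −1: 18752.
[3] 18752 ≡ 5^(5 + 1) + 5^5 + 2 (base 5). Lift 6: 326594. −1: 326593.
[4] 326593 ≡ 6^(6 + 1) + 6^6 + 1 (base 6). Lift 7: 6588345. −1: 6588344.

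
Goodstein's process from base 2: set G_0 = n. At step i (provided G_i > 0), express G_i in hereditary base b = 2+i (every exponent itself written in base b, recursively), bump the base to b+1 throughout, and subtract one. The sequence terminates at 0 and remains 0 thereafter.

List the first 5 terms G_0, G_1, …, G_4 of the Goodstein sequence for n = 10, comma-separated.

10, 83, 1025, 15625, 279935

G_0 = 10. HB_2(10) = 2^(2 + 1) + 2. Bump = 84. G_1 = 83.
G_1 = 83. HB_3(83) = 3^(3 + 1) + 2. Bump = 1026. G_2 = 1025.
G_2 = 1025. HB_4(1025) = 4^(4 + 1) + 1. Bump = 15626. G_3 = 15625.
G_3 = 15625. HB_5(15625) = 5^(5 + 1). Bump = 279936. G_4 = 279935.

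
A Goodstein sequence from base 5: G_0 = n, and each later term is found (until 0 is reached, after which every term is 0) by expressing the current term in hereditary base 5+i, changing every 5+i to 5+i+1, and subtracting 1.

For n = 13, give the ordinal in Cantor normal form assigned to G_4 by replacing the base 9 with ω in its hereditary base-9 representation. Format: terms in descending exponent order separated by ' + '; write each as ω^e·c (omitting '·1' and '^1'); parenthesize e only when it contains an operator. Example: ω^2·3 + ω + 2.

(0) 13|_5 = 2·5 + 3 ↦ 2·6 + 3|_6 = 15 ⇒ 14
(1) 14|_6 = 2·6 + 2 ↦ 2·7 + 2|_7 = 16 ⇒ 15
(2) 15|_7 = 2·7 + 1 ↦ 2·8 + 1|_8 = 17 ⇒ 16
(3) 16|_8 = 2·8 ↦ 2·9|_9 = 18 ⇒ 17
(4) 17|_9 = 9 + 8 ↦ 10 + 8|_10 = 18 ⇒ 17

ω + 8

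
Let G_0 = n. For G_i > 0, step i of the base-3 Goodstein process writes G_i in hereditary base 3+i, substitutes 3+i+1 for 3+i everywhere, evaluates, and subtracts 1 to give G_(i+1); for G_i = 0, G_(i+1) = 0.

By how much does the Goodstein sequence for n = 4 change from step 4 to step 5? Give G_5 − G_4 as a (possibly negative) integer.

4 —HB3→ 3 + 1 —bump→ 4 + 1 = 5 —(−1)→ 4
4 —HB4→ 4 —bump→ 5 = 5 —(−1)→ 4
4 —HB5→ 4 —bump→ 4 = 4 —(−1)→ 3
3 —HB6→ 3 —bump→ 3 = 3 —(−1)→ 2
2 —HB7→ 2 —bump→ 2 = 2 —(−1)→ 1

-1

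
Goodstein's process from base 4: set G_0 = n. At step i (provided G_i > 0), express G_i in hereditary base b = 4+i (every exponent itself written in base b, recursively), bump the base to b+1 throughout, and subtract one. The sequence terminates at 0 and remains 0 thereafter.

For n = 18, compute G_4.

(0) 18|_4 = 4^2 + 2 ↦ 5^2 + 2|_5 = 27 ⇒ 26
(1) 26|_5 = 5^2 + 1 ↦ 6^2 + 1|_6 = 37 ⇒ 36
(2) 36|_6 = 6^2 ↦ 7^2|_7 = 49 ⇒ 48
(3) 48|_7 = 6·7 + 6 ↦ 6·8 + 6|_8 = 54 ⇒ 53
(4) 53|_8 = 6·8 + 5 ↦ 6·9 + 5|_9 = 59 ⇒ 58

53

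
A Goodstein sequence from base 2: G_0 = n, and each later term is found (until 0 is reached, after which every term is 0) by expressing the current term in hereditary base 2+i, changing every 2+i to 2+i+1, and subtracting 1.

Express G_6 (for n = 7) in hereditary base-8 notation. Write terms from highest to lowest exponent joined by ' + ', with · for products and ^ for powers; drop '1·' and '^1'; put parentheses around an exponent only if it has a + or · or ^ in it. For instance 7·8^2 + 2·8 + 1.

7·8^7 + 7·8^6 + 7·8^5 + 7·8^4 + 7·8^3 + 7·8^2 + 7·8 + 7

[0] 7 ≡ 2^2 + 2 + 1 (base 2). Lift 3: 31. −1: 30.
[1] 30 ≡ 3^3 + 3 (base 3). Lift 4: 260. −1: 259.
[2] 259 ≡ 4^4 + 3 (base 4). Lift 5: 3128. −1: 3127.
[3] 3127 ≡ 5^5 + 2 (base 5). Lift 6: 46658. −1: 46657.
[4] 46657 ≡ 6^6 + 1 (base 6). Lift 7: 823544. −1: 823543.
[5] 823543 ≡ 7^7 (base 7). Lift 8: 16777216. −1: 16777215.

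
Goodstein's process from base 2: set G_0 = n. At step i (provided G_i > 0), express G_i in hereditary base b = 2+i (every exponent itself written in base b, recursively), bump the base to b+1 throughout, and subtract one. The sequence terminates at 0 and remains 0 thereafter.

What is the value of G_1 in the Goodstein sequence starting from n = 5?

G_0=5  [base 2] 2^2 + 1  →[2↦3]→  3^3 + 1 = 28  −1 ⇒ G_1=27
G_1=27  [base 3] 3^3  →[3↦4]→  4^4 = 256  −1 ⇒ G_2=255

27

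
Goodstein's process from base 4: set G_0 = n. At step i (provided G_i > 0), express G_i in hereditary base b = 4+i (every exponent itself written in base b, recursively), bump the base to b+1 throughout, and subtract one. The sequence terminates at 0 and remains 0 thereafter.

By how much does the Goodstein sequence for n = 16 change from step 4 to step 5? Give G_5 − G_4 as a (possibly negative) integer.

step 0: 16 = 4^2; sub 5 for 4: 5^2; = 25; G_1 = 25−1 = 24
step 1: 24 = 4·5 + 4; sub 6 for 5: 4·6 + 4; = 28; G_2 = 28−1 = 27
step 2: 27 = 4·6 + 3; sub 7 for 6: 4·7 + 3; = 31; G_3 = 31−1 = 30
step 3: 30 = 4·7 + 2; sub 8 for 7: 4·8 + 2; = 34; G_4 = 34−1 = 33
step 4: 33 = 4·8 + 1; sub 9 for 8: 4·9 + 1; = 37; G_5 = 37−1 = 36

3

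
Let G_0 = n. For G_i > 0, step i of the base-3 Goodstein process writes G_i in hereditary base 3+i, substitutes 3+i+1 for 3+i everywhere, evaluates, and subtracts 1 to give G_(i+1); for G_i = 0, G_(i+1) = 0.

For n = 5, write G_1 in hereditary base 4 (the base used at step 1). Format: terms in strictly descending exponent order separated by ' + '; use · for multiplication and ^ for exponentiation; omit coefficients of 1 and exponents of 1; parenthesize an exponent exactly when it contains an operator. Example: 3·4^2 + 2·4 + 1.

step 0: 5 = 3 + 2; sub 4 for 3: 4 + 2; = 6; G_1 = 6−1 = 5
step 1: 5 = 4 + 1; sub 5 for 4: 5 + 1; = 6; G_2 = 6−1 = 5

4 + 1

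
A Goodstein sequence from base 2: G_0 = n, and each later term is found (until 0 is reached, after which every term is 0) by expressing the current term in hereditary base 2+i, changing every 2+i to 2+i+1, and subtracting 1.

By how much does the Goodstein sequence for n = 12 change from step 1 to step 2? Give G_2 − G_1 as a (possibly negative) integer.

958

base 2: 12 = 2^(2 + 1) + 2^2; at 3: 3^(3 + 1) + 3^3 = 108; next = 107
base 3: 107 = 3^(3 + 1) + 2·3^2 + 2·3 + 2; at 4: 4^(4 + 1) + 2·4^2 + 2·4 + 2 = 1066; next = 1065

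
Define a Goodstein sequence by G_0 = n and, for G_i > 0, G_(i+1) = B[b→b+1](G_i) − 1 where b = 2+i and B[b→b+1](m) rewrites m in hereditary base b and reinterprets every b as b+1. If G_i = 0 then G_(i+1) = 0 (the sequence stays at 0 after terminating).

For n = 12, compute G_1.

107

G_0 = 12. HB_2(12) = 2^(2 + 1) + 2^2. Bump = 108. G_1 = 107.
G_1 = 107. HB_3(107) = 3^(3 + 1) + 2·3^2 + 2·3 + 2. Bump = 1066. G_2 = 1065.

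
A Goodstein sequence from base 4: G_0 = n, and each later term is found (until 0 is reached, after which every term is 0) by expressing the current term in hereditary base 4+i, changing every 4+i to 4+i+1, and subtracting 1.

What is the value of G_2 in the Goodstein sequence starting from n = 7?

7 —HB4→ 4 + 3 —bump→ 5 + 3 = 8 —(−1)→ 7
7 —HB5→ 5 + 2 —bump→ 6 + 2 = 8 —(−1)→ 7
7 —HB6→ 6 + 1 —bump→ 7 + 1 = 8 —(−1)→ 7

7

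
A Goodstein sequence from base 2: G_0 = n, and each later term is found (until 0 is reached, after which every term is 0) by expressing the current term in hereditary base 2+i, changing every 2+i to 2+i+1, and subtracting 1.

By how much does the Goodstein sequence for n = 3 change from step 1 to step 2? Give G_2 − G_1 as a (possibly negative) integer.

0

G_0 = 3. HB_2(3) = 2 + 1. Bump = 4. G_1 = 3.
G_1 = 3. HB_3(3) = 3. Bump = 4. G_2 = 3.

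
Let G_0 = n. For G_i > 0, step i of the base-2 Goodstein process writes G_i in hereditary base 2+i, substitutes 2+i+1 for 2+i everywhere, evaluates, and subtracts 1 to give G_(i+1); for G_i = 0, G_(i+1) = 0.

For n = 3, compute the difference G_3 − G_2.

-1

step 0: 3 = 2 + 1; sub 3 for 2: 3 + 1; = 4; G_1 = 4−1 = 3
step 1: 3 = 3; sub 4 for 3: 4; = 4; G_2 = 4−1 = 3
step 2: 3 = 3; sub 5 for 4: 3; = 3; G_3 = 3−1 = 2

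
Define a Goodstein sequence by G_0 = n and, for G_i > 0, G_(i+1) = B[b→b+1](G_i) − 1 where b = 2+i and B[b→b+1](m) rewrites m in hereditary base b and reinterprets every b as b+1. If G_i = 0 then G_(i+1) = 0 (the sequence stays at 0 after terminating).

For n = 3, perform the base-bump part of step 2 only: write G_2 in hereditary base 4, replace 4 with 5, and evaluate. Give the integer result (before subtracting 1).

3 —HB2→ 2 + 1 —bump→ 3 + 1 = 4 —(−1)→ 3
3 —HB3→ 3 —bump→ 4 = 4 —(−1)→ 3
3 —HB4→ 3 —bump→ 3 = 3 —(−1)→ 2

3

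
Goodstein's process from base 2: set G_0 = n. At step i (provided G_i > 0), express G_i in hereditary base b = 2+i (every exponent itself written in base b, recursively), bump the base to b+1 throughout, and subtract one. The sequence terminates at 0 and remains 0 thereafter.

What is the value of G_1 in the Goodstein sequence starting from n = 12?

i=0: 12 = 2^(2 + 1) + 2^2 (b=2); 2→3: 3^(3 + 1) + 3^3 = 108; 108−1 = 107
i=1: 107 = 3^(3 + 1) + 2·3^2 + 2·3 + 2 (b=3); 3→4: 4^(4 + 1) + 2·4^2 + 2·4 + 2 = 1066; 1066−1 = 1065

107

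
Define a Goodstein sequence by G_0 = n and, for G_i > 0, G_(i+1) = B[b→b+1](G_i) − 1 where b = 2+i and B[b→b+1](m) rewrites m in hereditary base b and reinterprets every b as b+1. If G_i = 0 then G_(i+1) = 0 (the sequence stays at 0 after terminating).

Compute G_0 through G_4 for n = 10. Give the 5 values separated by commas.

G_0=10  [base 2] 2^(2 + 1) + 2  →[2↦3]→  3^(3 + 1) + 3 = 84  −1 ⇒ G_1=83
G_1=83  [base 3] 3^(3 + 1) + 2  →[3↦4]→  4^(4 + 1) + 2 = 1026  −1 ⇒ G_2=1025
G_2=1025  [base 4] 4^(4 + 1) + 1  →[4↦5]→  5^(5 + 1) + 1 = 15626  −1 ⇒ G_3=15625
G_3=15625  [base 5] 5^(5 + 1)  →[5↦6]→  6^(6 + 1) = 279936  −1 ⇒ G_4=279935

10, 83, 1025, 15625, 279935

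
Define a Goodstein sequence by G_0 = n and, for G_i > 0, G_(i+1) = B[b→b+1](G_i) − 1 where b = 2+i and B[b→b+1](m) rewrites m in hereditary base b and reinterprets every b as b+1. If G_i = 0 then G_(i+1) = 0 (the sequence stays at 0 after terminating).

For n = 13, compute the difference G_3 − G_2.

14813

G_0=13  [base 2] 2^(2 + 1) + 2^2 + 1  →[2↦3]→  3^(3 + 1) + 3^3 + 1 = 109  −1 ⇒ G_1=108
G_1=108  [base 3] 3^(3 + 1) + 3^3  →[3↦4]→  4^(4 + 1) + 4^4 = 1280  −1 ⇒ G_2=1279
G_2=1279  [base 4] 4^(4 + 1) + 3·4^3 + 3·4^2 + 3·4 + 3  →[4↦5]→  5^(5 + 1) + 3·5^3 + 3·5^2 + 3·5 + 3 = 16093  −1 ⇒ G_3=16092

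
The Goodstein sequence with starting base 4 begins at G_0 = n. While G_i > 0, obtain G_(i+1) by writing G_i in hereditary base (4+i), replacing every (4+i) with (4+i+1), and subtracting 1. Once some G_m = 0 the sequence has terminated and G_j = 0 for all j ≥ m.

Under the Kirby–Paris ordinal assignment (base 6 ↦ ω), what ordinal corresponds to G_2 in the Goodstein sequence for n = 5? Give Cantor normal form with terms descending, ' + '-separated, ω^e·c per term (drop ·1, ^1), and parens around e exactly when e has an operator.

step 0: 5 = 4 + 1; sub 5 for 4: 5 + 1; = 6; G_1 = 6−1 = 5
step 1: 5 = 5; sub 6 for 5: 6; = 6; G_2 = 6−1 = 5
step 2: 5 = 5; sub 7 for 6: 5; = 5; G_3 = 5−1 = 4

5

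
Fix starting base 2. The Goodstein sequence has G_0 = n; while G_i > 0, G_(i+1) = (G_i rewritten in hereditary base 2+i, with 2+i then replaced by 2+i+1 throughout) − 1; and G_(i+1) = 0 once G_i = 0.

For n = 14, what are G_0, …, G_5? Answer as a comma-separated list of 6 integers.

(0) 14|_2 = 2^(2 + 1) + 2^2 + 2 ↦ 3^(3 + 1) + 3^3 + 3|_3 = 111 ⇒ 110
(1) 110|_3 = 3^(3 + 1) + 3^3 + 2 ↦ 4^(4 + 1) + 4^4 + 2|_4 = 1282 ⇒ 1281
(2) 1281|_4 = 4^(4 + 1) + 4^4 + 1 ↦ 5^(5 + 1) + 5^5 + 1|_5 = 18751 ⇒ 18750
(3) 18750|_5 = 5^(5 + 1) + 5^5 ↦ 6^(6 + 1) + 6^6|_6 = 326592 ⇒ 326591
(4) 326591|_6 = 6^(6 + 1) + 5·6^5 + 5·6^4 + 5·6^3 + 5·6^2 + 5·6 + 5 ↦ 7^(7 + 1) + 5·7^5 + 5·7^4 + 5·7^3 + 5·7^2 + 5·7 + 5|_7 = 5862841 ⇒ 5862840

14, 110, 1281, 18750, 326591, 5862840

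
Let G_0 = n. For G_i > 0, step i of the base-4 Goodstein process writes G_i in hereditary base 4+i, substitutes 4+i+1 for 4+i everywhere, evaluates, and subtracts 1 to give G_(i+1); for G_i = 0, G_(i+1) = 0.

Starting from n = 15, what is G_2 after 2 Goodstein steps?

19

15 —HB4→ 3·4 + 3 —bump→ 3·5 + 3 = 18 —(−1)→ 17
17 —HB5→ 3·5 + 2 —bump→ 3·6 + 2 = 20 —(−1)→ 19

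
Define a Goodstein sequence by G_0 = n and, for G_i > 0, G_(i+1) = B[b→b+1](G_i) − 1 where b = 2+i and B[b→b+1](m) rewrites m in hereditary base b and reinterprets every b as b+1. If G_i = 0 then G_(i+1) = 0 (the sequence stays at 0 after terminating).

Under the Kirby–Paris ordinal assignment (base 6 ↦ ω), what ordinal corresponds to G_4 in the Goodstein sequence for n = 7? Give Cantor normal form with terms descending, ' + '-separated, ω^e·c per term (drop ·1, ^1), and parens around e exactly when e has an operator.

[0] 7 ≡ 2^2 + 2 + 1 (base 2). Lift 3: 31. −1: 30.
[1] 30 ≡ 3^3 + 3 (base 3). Lift 4: 260. −1: 259.
[2] 259 ≡ 4^4 + 3 (base 4). Lift 5: 3128. −1: 3127.
[3] 3127 ≡ 5^5 + 2 (base 5). Lift 6: 46658. −1: 46657.
[4] 46657 ≡ 6^6 + 1 (base 6). Lift 7: 823544. −1: 823543.

ω^ω + 1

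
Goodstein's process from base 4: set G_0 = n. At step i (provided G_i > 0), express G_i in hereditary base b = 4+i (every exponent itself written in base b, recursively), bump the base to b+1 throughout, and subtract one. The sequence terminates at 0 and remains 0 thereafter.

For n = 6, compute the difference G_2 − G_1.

0

i=0: 6 = 4 + 2 (b=4); 4→5: 5 + 2 = 7; 7−1 = 6
i=1: 6 = 5 + 1 (b=5); 5→6: 6 + 1 = 7; 7−1 = 6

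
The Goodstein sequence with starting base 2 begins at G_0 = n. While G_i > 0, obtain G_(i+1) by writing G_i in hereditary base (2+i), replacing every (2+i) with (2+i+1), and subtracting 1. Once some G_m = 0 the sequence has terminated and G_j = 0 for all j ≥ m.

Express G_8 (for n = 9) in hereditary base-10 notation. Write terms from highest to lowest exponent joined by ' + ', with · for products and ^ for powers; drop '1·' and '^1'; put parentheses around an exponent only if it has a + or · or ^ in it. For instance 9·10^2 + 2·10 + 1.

3·10^10 + 3·10^3 + 3·10^2 + 2·10 + 5

(0) 9|_2 = 2^(2 + 1) + 1 ↦ 3^(3 + 1) + 1|_3 = 82 ⇒ 81
(1) 81|_3 = 3^(3 + 1) ↦ 4^(4 + 1)|_4 = 1024 ⇒ 1023
(2) 1023|_4 = 3·4^4 + 3·4^3 + 3·4^2 + 3·4 + 3 ↦ 3·5^5 + 3·5^3 + 3·5^2 + 3·5 + 3|_5 = 9843 ⇒ 9842
(3) 9842|_5 = 3·5^5 + 3·5^3 + 3·5^2 + 3·5 + 2 ↦ 3·6^6 + 3·6^3 + 3·6^2 + 3·6 + 2|_6 = 140744 ⇒ 140743
(4) 140743|_6 = 3·6^6 + 3·6^3 + 3·6^2 + 3·6 + 1 ↦ 3·7^7 + 3·7^3 + 3·7^2 + 3·7 + 1|_7 = 2471827 ⇒ 2471826
(5) 2471826|_7 = 3·7^7 + 3·7^3 + 3·7^2 + 3·7 ↦ 3·8^8 + 3·8^3 + 3·8^2 + 3·8|_8 = 50333400 ⇒ 50333399
(6) 50333399|_8 = 3·8^8 + 3·8^3 + 3·8^2 + 2·8 + 7 ↦ 3·9^9 + 3·9^3 + 3·9^2 + 2·9 + 7|_9 = 1162263922 ⇒ 1162263921
(7) 1162263921|_9 = 3·9^9 + 3·9^3 + 3·9^2 + 2·9 + 6 ↦ 3·10^10 + 3·10^3 + 3·10^2 + 2·10 + 6|_10 = 30000003326 ⇒ 30000003325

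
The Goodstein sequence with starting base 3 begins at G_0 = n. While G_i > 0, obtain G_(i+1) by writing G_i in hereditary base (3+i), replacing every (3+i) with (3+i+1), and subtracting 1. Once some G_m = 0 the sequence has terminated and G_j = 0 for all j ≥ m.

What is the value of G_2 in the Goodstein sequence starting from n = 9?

G_0 = 9. HB_3(9) = 3^2. Bump = 16. G_1 = 15.
G_1 = 15. HB_4(15) = 3·4 + 3. Bump = 18. G_2 = 17.
G_2 = 17. HB_5(17) = 3·5 + 2. Bump = 20. G_3 = 19.

17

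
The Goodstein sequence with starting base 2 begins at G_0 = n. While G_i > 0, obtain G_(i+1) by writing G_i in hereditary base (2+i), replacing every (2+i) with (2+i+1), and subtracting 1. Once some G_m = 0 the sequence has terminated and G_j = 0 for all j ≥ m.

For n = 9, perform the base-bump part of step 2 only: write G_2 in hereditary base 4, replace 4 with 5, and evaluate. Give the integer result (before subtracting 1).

9843

G_0 = 9. HB_2(9) = 2^(2 + 1) + 1. Bump = 82. G_1 = 81.
G_1 = 81. HB_3(81) = 3^(3 + 1). Bump = 1024. G_2 = 1023.
G_2 = 1023. HB_4(1023) = 3·4^4 + 3·4^3 + 3·4^2 + 3·4 + 3. Bump = 9843. G_3 = 9842.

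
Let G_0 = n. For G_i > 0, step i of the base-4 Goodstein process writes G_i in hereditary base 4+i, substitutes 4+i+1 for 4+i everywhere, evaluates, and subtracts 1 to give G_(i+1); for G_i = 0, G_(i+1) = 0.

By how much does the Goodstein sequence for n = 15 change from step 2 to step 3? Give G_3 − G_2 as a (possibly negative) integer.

G_0=15  [base 4] 3·4 + 3  →[4↦5]→  3·5 + 3 = 18  −1 ⇒ G_1=17
G_1=17  [base 5] 3·5 + 2  →[5↦6]→  3·6 + 2 = 20  −1 ⇒ G_2=19
G_2=19  [base 6] 3·6 + 1  →[6↦7]→  3·7 + 1 = 22  −1 ⇒ G_3=21

2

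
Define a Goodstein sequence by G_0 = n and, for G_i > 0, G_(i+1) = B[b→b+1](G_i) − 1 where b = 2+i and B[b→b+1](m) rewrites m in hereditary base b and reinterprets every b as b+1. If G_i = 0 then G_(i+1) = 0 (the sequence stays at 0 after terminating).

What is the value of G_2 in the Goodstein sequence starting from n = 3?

[0] 3 ≡ 2 + 1 (base 2). Lift 3: 4. −1: 3.
[1] 3 ≡ 3 (base 3). Lift 4: 4. −1: 3.
[2] 3 ≡ 3 (base 4). Lift 5: 3. −1: 2.

3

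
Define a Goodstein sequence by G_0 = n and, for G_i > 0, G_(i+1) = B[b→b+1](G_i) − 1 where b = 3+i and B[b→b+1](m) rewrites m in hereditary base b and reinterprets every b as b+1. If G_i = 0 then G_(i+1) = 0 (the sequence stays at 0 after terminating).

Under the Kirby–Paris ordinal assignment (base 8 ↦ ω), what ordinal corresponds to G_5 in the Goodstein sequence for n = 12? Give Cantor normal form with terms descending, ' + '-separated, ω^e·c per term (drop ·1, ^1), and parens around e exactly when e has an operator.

G_0 = 12. HB_3(12) = 3^2 + 3. Bump = 20. G_1 = 19.
G_1 = 19. HB_4(19) = 4^2 + 3. Bump = 28. G_2 = 27.
G_2 = 27. HB_5(27) = 5^2 + 2. Bump = 38. G_3 = 37.
G_3 = 37. HB_6(37) = 6^2 + 1. Bump = 50. G_4 = 49.
G_4 = 49. HB_7(49) = 7^2. Bump = 64. G_5 = 63.
G_5 = 63. HB_8(63) = 7·8 + 7. Bump = 70. G_6 = 69.

ω·7 + 7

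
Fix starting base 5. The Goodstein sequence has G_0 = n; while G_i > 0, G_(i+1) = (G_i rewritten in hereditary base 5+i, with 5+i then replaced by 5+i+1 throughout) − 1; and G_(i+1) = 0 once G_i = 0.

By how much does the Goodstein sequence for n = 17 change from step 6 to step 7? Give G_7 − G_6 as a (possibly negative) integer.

1

step 0: 17 = 3·5 + 2; sub 6 for 5: 3·6 + 2; = 20; G_1 = 20−1 = 19
step 1: 19 = 3·6 + 1; sub 7 for 6: 3·7 + 1; = 22; G_2 = 22−1 = 21
step 2: 21 = 3·7; sub 8 for 7: 3·8; = 24; G_3 = 24−1 = 23
step 3: 23 = 2·8 + 7; sub 9 for 8: 2·9 + 7; = 25; G_4 = 25−1 = 24
step 4: 24 = 2·9 + 6; sub 10 for 9: 2·10 + 6; = 26; G_5 = 26−1 = 25
step 5: 25 = 2·10 + 5; sub 11 for 10: 2·11 + 5; = 27; G_6 = 27−1 = 26
step 6: 26 = 2·11 + 4; sub 12 for 11: 2·12 + 4; = 28; G_7 = 28−1 = 27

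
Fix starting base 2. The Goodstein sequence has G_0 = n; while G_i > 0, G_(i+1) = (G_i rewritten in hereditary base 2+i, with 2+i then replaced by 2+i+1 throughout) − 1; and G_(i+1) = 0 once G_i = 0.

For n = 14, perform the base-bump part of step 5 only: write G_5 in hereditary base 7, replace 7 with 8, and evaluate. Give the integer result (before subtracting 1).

134404972

14 —HB2→ 2^(2 + 1) + 2^2 + 2 —bump→ 3^(3 + 1) + 3^3 + 3 = 111 —(−1)→ 110
110 —HB3→ 3^(3 + 1) + 3^3 + 2 —bump→ 4^(4 + 1) + 4^4 + 2 = 1282 —(−1)→ 1281
1281 —HB4→ 4^(4 + 1) + 4^4 + 1 —bump→ 5^(5 + 1) + 5^5 + 1 = 18751 —(−1)→ 18750
18750 —HB5→ 5^(5 + 1) + 5^5 —bump→ 6^(6 + 1) + 6^6 = 326592 —(−1)→ 326591
326591 —HB6→ 6^(6 + 1) + 5·6^5 + 5·6^4 + 5·6^3 + 5·6^2 + 5·6 + 5 —bump→ 7^(7 + 1) + 5·7^5 + 5·7^4 + 5·7^3 + 5·7^2 + 5·7 + 5 = 5862841 —(−1)→ 5862840
5862840 —HB7→ 7^(7 + 1) + 5·7^5 + 5·7^4 + 5·7^3 + 5·7^2 + 5·7 + 4 —bump→ 8^(8 + 1) + 5·8^5 + 5·8^4 + 5·8^3 + 5·8^2 + 5·8 + 4 = 134404972 —(−1)→ 134404971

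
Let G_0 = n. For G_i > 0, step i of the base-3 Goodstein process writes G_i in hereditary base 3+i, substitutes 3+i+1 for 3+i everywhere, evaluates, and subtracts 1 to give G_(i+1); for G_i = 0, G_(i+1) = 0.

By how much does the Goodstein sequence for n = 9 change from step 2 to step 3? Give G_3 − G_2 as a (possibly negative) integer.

2

9 —HB3→ 3^2 —bump→ 4^2 = 16 —(−1)→ 15
15 —HB4→ 3·4 + 3 —bump→ 3·5 + 3 = 18 —(−1)→ 17
17 —HB5→ 3·5 + 2 —bump→ 3·6 + 2 = 20 —(−1)→ 19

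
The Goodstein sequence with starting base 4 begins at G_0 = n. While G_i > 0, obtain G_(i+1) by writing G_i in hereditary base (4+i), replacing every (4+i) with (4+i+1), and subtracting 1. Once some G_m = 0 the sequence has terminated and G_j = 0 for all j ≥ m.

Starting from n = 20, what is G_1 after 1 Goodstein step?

29

20 —HB4→ 4^2 + 4 —bump→ 5^2 + 5 = 30 —(−1)→ 29
29 —HB5→ 5^2 + 4 —bump→ 6^2 + 4 = 40 —(−1)→ 39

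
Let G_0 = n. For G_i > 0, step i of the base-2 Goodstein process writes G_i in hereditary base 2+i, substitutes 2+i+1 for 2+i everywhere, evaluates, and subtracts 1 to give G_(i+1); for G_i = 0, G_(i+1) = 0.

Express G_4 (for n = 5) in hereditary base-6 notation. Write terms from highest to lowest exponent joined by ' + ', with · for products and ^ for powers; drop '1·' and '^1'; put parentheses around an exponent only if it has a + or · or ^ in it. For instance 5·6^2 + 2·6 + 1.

base 2: 5 = 2^2 + 1; at 3: 3^3 + 1 = 28; next = 27
base 3: 27 = 3^3; at 4: 4^4 = 256; next = 255
base 4: 255 = 3·4^3 + 3·4^2 + 3·4 + 3; at 5: 3·5^3 + 3·5^2 + 3·5 + 3 = 468; next = 467
base 5: 467 = 3·5^3 + 3·5^2 + 3·5 + 2; at 6: 3·6^3 + 3·6^2 + 3·6 + 2 = 776; next = 775
base 6: 775 = 3·6^3 + 3·6^2 + 3·6 + 1; at 7: 3·7^3 + 3·7^2 + 3·7 + 1 = 1198; next = 1197

3·6^3 + 3·6^2 + 3·6 + 1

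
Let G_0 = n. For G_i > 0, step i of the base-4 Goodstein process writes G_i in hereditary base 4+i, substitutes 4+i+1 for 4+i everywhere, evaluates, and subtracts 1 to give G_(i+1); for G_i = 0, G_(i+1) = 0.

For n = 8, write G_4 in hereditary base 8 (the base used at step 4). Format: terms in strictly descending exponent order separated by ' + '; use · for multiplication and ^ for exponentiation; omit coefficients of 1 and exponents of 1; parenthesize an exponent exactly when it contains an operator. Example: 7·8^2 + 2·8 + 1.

8 + 1

8 —HB4→ 2·4 —bump→ 2·5 = 10 —(−1)→ 9
9 —HB5→ 5 + 4 —bump→ 6 + 4 = 10 —(−1)→ 9
9 —HB6→ 6 + 3 —bump→ 7 + 3 = 10 —(−1)→ 9
9 —HB7→ 7 + 2 —bump→ 8 + 2 = 10 —(−1)→ 9
9 —HB8→ 8 + 1 —bump→ 9 + 1 = 10 —(−1)→ 9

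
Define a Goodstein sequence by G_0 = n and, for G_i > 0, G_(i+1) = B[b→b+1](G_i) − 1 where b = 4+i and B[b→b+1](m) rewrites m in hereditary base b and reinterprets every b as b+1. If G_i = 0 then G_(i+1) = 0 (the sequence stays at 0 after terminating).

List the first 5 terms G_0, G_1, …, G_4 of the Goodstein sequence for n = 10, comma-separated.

10, 11, 12, 13, 13

i=0: 10 = 2·4 + 2 (b=4); 4→5: 2·5 + 2 = 12; 12−1 = 11
i=1: 11 = 2·5 + 1 (b=5); 5→6: 2·6 + 1 = 13; 13−1 = 12
i=2: 12 = 2·6 (b=6); 6→7: 2·7 = 14; 14−1 = 13
i=3: 13 = 7 + 6 (b=7); 7→8: 8 + 6 = 14; 14−1 = 13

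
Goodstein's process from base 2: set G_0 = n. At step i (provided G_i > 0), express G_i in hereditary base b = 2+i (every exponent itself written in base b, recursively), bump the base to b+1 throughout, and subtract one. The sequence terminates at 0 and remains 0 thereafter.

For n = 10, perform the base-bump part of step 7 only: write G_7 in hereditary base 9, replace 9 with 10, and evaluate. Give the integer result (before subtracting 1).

50000555552

G_0 = 10. HB_2(10) = 2^(2 + 1) + 2. Bump = 84. G_1 = 83.
G_1 = 83. HB_3(83) = 3^(3 + 1) + 2. Bump = 1026. G_2 = 1025.
G_2 = 1025. HB_4(1025) = 4^(4 + 1) + 1. Bump = 15626. G_3 = 15625.
G_3 = 15625. HB_5(15625) = 5^(5 + 1). Bump = 279936. G_4 = 279935.
G_4 = 279935. HB_6(279935) = 5·6^6 + 5·6^5 + 5·6^4 + 5·6^3 + 5·6^2 + 5·6 + 5. Bump = 4215755. G_5 = 4215754.
G_5 = 4215754. HB_7(4215754) = 5·7^7 + 5·7^5 + 5·7^4 + 5·7^3 + 5·7^2 + 5·7 + 4. Bump = 84073324. G_6 = 84073323.
G_6 = 84073323. HB_8(84073323) = 5·8^8 + 5·8^5 + 5·8^4 + 5·8^3 + 5·8^2 + 5·8 + 3. Bump = 1937434593. G_7 = 1937434592.
G_7 = 1937434592. HB_9(1937434592) = 5·9^9 + 5·9^5 + 5·9^4 + 5·9^3 + 5·9^2 + 5·9 + 2. Bump = 50000555552. G_8 = 50000555551.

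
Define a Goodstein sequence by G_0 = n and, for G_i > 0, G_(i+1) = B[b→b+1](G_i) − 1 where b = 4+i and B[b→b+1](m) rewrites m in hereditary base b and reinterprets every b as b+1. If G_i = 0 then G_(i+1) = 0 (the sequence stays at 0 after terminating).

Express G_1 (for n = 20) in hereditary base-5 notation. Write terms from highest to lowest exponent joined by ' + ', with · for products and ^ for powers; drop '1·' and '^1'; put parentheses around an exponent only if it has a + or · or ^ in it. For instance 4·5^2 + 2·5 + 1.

step 0: 20 = 4^2 + 4; sub 5 for 4: 5^2 + 5; = 30; G_1 = 30−1 = 29
step 1: 29 = 5^2 + 4; sub 6 for 5: 6^2 + 4; = 40; G_2 = 40−1 = 39

5^2 + 4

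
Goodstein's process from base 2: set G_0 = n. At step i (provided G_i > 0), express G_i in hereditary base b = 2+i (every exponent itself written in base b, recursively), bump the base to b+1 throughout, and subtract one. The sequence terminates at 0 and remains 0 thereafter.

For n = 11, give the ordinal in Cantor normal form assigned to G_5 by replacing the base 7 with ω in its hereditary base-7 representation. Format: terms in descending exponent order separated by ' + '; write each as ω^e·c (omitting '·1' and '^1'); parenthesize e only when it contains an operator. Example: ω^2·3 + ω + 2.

11 —HB2→ 2^(2 + 1) + 2 + 1 —bump→ 3^(3 + 1) + 3 + 1 = 85 —(−1)→ 84
84 —HB3→ 3^(3 + 1) + 3 —bump→ 4^(4 + 1) + 4 = 1028 —(−1)→ 1027
1027 —HB4→ 4^(4 + 1) + 3 —bump→ 5^(5 + 1) + 3 = 15628 —(−1)→ 15627
15627 —HB5→ 5^(5 + 1) + 2 —bump→ 6^(6 + 1) + 2 = 279938 —(−1)→ 279937
279937 —HB6→ 6^(6 + 1) + 1 —bump→ 7^(7 + 1) + 1 = 5764802 —(−1)→ 5764801
5764801 —HB7→ 7^(7 + 1) —bump→ 8^(8 + 1) = 134217728 —(−1)→ 134217727

ω^(ω + 1)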